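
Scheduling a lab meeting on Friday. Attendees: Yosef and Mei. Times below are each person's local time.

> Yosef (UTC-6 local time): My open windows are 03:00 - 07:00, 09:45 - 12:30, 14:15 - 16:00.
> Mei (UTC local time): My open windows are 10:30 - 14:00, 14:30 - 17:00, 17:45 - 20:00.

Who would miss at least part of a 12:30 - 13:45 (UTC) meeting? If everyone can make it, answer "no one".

Yosef in UTC: 09:00-13:00, 15:45-18:30, 20:15-22:00 (add 6h to convert from UTC-6).
Mei in UTC: 10:30-14:00, 14:30-17:00, 17:45-20:00.
Yosef: not fully free for 12:30-13:45. Mei: free for 12:30-13:45.

Yosef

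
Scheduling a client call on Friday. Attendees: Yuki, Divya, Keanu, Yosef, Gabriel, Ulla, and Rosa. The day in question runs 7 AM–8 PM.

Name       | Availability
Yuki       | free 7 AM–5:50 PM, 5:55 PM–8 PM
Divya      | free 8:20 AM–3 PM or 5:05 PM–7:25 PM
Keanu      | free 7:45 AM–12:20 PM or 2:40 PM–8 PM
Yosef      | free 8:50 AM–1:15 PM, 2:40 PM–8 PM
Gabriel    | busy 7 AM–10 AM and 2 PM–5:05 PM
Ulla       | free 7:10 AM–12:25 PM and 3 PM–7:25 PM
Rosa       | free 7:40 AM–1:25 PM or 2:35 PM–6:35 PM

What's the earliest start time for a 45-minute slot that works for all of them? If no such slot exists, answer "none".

10:00

Yuki free: 07:00-17:50, 17:55-20:00.
Divya free: 08:20-15:00, 17:05-19:25.
Keanu free: 07:45-12:20, 14:40-20:00.
Yosef free: 08:50-13:15, 14:40-20:00.
Gabriel free: 10:00-14:00, 17:05-20:00 (invert busy blocks within the working day).
Ulla free: 07:10-12:25, 15:00-19:25.
Rosa free: 07:40-13:25, 14:35-18:35.
Yuki ∩ Divya: 08:20-15:00, 17:05-17:50, 17:55-19:25.
Yuki ∩ Divya ∩ Keanu: 08:20-12:20, 14:40-15:00, 17:05-17:50, 17:55-19:25.
Yuki ∩ Divya ∩ Keanu ∩ Yosef: 08:50-12:20, 14:40-15:00, 17:05-17:50, 17:55-19:25.
Yuki ∩ Divya ∩ Keanu ∩ Yosef ∩ Gabriel: 10:00-12:20, 17:05-17:50, 17:55-19:25.
Yuki ∩ Divya ∩ Keanu ∩ Yosef ∩ Gabriel ∩ Ulla: 10:00-12:20, 17:05-17:50, 17:55-19:25.
Yuki ∩ Divya ∩ Keanu ∩ Yosef ∩ Gabriel ∩ Ulla ∩ Rosa: 10:00-12:20, 17:05-17:50, 17:55-18:35.
The first common window of at least 45 minutes is 10:00-12:20, so the earliest start is 10:00.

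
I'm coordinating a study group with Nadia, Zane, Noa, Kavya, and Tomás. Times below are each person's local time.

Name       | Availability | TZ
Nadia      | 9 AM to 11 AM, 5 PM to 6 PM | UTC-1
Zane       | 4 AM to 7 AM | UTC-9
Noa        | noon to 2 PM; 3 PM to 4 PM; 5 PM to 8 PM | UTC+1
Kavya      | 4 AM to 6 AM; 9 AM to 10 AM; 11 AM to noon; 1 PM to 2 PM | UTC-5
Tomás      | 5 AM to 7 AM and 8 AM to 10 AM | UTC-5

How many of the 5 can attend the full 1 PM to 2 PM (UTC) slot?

Nadia in UTC: 10:00-12:00, 18:00-19:00 (add 1h to convert from UTC-1).
Zane in UTC: 13:00-16:00 (add 9h to convert from UTC-9).
Noa in UTC: 11:00-13:00, 14:00-15:00, 16:00-19:00 (subtract 1h to convert from UTC+1).
Kavya in UTC: 09:00-11:00, 14:00-15:00, 16:00-17:00, 18:00-19:00 (add 5h to convert from UTC-5).
Tomás in UTC: 10:00-12:00, 13:00-15:00 (add 5h to convert from UTC-5).
Zane and Tomás can make the full 13:00-14:00 slot — that's 2.

2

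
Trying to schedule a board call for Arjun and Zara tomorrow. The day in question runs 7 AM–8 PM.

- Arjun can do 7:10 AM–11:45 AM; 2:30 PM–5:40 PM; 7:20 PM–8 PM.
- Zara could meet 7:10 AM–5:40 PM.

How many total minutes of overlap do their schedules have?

465

Arjun ∩ Zara: 07:10-11:45, 14:30-17:40.
Summing the common windows: 275 + 190 = 465 minutes.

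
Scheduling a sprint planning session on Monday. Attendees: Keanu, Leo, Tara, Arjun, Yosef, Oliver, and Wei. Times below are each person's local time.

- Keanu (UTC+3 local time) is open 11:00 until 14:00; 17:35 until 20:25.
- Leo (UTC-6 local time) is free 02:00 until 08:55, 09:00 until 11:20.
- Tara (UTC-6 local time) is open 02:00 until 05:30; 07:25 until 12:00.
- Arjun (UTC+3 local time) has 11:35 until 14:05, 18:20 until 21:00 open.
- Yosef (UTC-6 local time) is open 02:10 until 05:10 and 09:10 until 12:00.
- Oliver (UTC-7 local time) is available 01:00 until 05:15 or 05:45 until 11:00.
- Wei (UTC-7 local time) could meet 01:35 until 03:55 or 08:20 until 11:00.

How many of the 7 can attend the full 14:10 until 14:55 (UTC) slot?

3

Keanu in UTC: 08:00-11:00, 14:35-17:25 (subtract 3h to convert from UTC+3).
Leo in UTC: 08:00-14:55, 15:00-17:20 (add 6h to convert from UTC-6).
Tara in UTC: 08:00-11:30, 13:25-18:00 (add 6h to convert from UTC-6).
Arjun in UTC: 08:35-11:05, 15:20-18:00 (subtract 3h to convert from UTC+3).
Yosef in UTC: 08:10-11:10, 15:10-18:00 (add 6h to convert from UTC-6).
Oliver in UTC: 08:00-12:15, 12:45-18:00 (add 7h to convert from UTC-7).
Wei in UTC: 08:35-10:55, 15:20-18:00 (add 7h to convert from UTC-7).
Leo, Tara, and Oliver can make the full 14:10-14:55 slot — that's 3.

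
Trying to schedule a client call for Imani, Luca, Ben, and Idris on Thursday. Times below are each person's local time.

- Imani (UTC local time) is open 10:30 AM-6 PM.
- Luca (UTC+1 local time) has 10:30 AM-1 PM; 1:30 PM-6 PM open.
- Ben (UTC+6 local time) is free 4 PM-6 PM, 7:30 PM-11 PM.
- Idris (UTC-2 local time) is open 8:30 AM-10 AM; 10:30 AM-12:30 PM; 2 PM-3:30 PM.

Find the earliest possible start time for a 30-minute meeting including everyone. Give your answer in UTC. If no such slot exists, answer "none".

Imani in UTC: 10:30-18:00.
Luca in UTC: 09:30-12:00, 12:30-17:00 (subtract 1h to convert from UTC+1).
Ben in UTC: 10:00-12:00, 13:30-17:00 (subtract 6h to convert from UTC+6).
Idris in UTC: 10:30-12:00, 12:30-14:30, 16:00-17:30 (add 2h to convert from UTC-2).
Imani ∩ Luca: 10:30-12:00, 12:30-17:00.
Imani ∩ Luca ∩ Ben: 10:30-12:00, 13:30-17:00.
Imani ∩ Luca ∩ Ben ∩ Idris: 10:30-12:00, 13:30-14:30, 16:00-17:00.
The first common window of at least 30 minutes is 10:30-12:00, so the earliest start is 10:30.

10:30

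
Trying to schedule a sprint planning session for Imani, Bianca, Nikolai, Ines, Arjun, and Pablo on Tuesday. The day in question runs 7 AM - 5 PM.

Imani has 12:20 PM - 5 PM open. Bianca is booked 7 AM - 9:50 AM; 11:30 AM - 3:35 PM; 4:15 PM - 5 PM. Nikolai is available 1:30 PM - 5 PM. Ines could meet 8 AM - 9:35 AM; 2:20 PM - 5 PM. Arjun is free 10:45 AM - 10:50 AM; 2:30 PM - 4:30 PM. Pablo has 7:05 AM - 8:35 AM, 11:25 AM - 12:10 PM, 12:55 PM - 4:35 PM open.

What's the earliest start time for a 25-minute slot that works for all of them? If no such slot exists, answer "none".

Imani free: 12:20-17:00.
Bianca free: 09:50-11:30, 15:35-16:15 (invert busy blocks within the working day).
Nikolai free: 13:30-17:00.
Ines free: 08:00-09:35, 14:20-17:00.
Arjun free: 10:45-10:50, 14:30-16:30.
Pablo free: 07:05-08:35, 11:25-12:10, 12:55-16:35.
Imani ∩ Bianca: 15:35-16:15.
Imani ∩ Bianca ∩ Nikolai: 15:35-16:15.
Imani ∩ Bianca ∩ Nikolai ∩ Ines: 15:35-16:15.
Imani ∩ Bianca ∩ Nikolai ∩ Ines ∩ Arjun: 15:35-16:15.
Imani ∩ Bianca ∩ Nikolai ∩ Ines ∩ Arjun ∩ Pablo: 15:35-16:15.
Those are the intersection windows.
The first common window of at least 25 minutes is 15:35-16:15, so the earliest start is 15:35.

15:35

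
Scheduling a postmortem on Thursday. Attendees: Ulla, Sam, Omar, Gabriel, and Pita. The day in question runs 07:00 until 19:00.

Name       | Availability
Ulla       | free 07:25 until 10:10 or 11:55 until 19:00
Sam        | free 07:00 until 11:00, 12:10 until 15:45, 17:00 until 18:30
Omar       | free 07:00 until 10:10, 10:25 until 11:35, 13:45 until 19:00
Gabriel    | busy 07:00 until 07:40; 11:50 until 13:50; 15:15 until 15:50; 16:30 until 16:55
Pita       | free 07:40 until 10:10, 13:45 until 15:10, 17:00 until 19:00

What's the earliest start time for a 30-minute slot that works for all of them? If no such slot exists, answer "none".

Ulla free: 07:25-10:10, 11:55-19:00.
Sam free: 07:00-11:00, 12:10-15:45, 17:00-18:30.
Omar free: 07:00-10:10, 10:25-11:35, 13:45-19:00.
Gabriel free: 07:40-11:50, 13:50-15:15, 15:50-16:30, 16:55-19:00 (invert busy blocks within the working day).
Pita free: 07:40-10:10, 13:45-15:10, 17:00-19:00.
Ulla ∩ Sam: 07:25-10:10, 12:10-15:45, 17:00-18:30.
Ulla ∩ Sam ∩ Omar: 07:25-10:10, 13:45-15:45, 17:00-18:30.
Ulla ∩ Sam ∩ Omar ∩ Gabriel: 07:40-10:10, 13:50-15:15, 17:00-18:30.
Ulla ∩ Sam ∩ Omar ∩ Gabriel ∩ Pita: 07:40-10:10, 13:50-15:10, 17:00-18:30.
So the common availability across everyone is 07:40-10:10, 13:50-15:10, 17:00-18:30.
The first common window of at least 30 minutes is 07:40-10:10, so the earliest start is 07:40.

07:40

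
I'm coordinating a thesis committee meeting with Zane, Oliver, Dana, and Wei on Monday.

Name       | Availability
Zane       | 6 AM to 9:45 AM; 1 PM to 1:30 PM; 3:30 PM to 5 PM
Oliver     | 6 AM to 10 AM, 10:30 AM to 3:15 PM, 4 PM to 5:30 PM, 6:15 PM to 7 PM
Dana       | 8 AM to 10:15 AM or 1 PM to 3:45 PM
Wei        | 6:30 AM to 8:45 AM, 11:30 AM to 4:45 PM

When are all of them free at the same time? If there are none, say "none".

08:00-08:45, 13:00-13:30

Zane ∩ Oliver: 06:00-09:45, 13:00-13:30, 16:00-17:00.
Zane ∩ Oliver ∩ Dana: 08:00-09:45, 13:00-13:30.
Zane ∩ Oliver ∩ Dana ∩ Wei: 08:00-08:45, 13:00-13:30.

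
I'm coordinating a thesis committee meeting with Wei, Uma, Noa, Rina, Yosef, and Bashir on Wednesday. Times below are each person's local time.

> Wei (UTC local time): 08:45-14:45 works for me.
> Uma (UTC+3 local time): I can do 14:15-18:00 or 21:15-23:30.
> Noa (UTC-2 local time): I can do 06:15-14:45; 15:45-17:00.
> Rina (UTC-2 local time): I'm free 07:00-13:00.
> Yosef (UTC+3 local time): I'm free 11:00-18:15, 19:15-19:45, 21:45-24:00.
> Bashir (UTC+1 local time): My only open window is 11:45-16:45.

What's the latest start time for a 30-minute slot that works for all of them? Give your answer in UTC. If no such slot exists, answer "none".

Wei in UTC: 08:45-14:45.
Uma in UTC: 11:15-15:00, 18:15-20:30 (subtract 3h to convert from UTC+3).
Noa in UTC: 08:15-16:45, 17:45-19:00 (add 2h to convert from UTC-2).
Rina in UTC: 09:00-15:00 (add 2h to convert from UTC-2).
Yosef in UTC: 08:00-15:15, 16:15-16:45, 18:45-21:00 (subtract 3h to convert from UTC+3).
Bashir in UTC: 10:45-15:45 (subtract 1h to convert from UTC+1).
Wei ∩ Uma: 11:15-14:45.
Wei ∩ Uma ∩ Noa: 11:15-14:45.
Wei ∩ Uma ∩ Noa ∩ Rina: 11:15-14:45.
Wei ∩ Uma ∩ Noa ∩ Rina ∩ Yosef: 11:15-14:45.
Wei ∩ Uma ∩ Noa ∩ Rina ∩ Yosef ∩ Bashir: 11:15-14:45.
The last common window of at least 30 minutes is 11:15-14:45; a 30-minute meeting can start as late as 14:15 and still end by 14:45.

14:15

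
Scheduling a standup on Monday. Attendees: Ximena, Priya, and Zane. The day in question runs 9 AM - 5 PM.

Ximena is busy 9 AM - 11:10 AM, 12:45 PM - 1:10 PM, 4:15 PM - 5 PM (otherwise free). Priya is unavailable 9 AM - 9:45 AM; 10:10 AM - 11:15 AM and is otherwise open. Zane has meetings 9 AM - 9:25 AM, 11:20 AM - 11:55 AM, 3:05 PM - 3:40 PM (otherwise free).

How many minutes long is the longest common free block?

Ximena free: 11:10-12:45, 13:10-16:15 (invert busy blocks within the working day).
Priya free: 09:45-10:10, 11:15-17:00 (invert busy blocks within the working day).
Zane free: 09:25-11:20, 11:55-15:05, 15:40-17:00 (invert busy blocks within the working day).
Ximena ∩ Priya: 11:15-12:45, 13:10-16:15.
Ximena ∩ Priya ∩ Zane: 11:15-11:20, 11:55-12:45, 13:10-15:05, 15:40-16:15.
So the common availability across everyone is 11:15-11:20, 11:55-12:45, 13:10-15:05, 15:40-16:15.
The longest is 13:10-15:05 at 115 minutes.

115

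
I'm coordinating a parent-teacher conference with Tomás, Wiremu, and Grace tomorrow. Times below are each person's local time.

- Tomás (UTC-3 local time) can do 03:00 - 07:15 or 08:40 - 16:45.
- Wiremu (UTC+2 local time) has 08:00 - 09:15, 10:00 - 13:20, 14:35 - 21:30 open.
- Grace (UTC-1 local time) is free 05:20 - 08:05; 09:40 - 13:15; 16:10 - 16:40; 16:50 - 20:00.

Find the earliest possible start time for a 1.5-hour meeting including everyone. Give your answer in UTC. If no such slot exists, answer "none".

12:35

Tomás in UTC: 06:00-10:15, 11:40-19:45 (add 3h to convert from UTC-3).
Wiremu in UTC: 06:00-07:15, 08:00-11:20, 12:35-19:30 (subtract 2h to convert from UTC+2).
Grace in UTC: 06:20-09:05, 10:40-14:15, 17:10-17:40, 17:50-21:00 (add 1h to convert from UTC-1).
Tomás ∩ Wiremu: 06:00-07:15, 08:00-10:15, 12:35-19:30.
Tomás ∩ Wiremu ∩ Grace: 06:20-07:15, 08:00-09:05, 12:35-14:15, 17:10-17:40, 17:50-19:30.
Those are the intersection windows.
The first common window of at least 90 minutes is 12:35-14:15, so the earliest start is 12:35.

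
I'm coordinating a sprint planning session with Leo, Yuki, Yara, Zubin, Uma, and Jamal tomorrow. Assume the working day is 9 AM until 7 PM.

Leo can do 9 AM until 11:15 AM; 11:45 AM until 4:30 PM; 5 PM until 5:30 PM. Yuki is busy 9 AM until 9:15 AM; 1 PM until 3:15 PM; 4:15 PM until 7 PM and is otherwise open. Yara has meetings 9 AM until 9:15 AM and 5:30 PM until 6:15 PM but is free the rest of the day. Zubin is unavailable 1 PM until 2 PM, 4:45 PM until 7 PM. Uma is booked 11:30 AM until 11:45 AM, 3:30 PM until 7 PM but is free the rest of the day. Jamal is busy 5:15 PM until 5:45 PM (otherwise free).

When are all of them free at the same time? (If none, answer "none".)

Leo free: 09:00-11:15, 11:45-16:30, 17:00-17:30.
Yuki free: 09:15-13:00, 15:15-16:15 (invert busy blocks within the working day).
Yara free: 09:15-17:30, 18:15-19:00 (invert busy blocks within the working day).
Zubin free: 09:00-13:00, 14:00-16:45 (invert busy blocks within the working day).
Uma free: 09:00-11:30, 11:45-15:30 (invert busy blocks within the working day).
Jamal free: 09:00-17:15, 17:45-19:00 (invert busy blocks within the working day).
Leo ∩ Yuki: 09:15-11:15, 11:45-13:00, 15:15-16:15.
Leo ∩ Yuki ∩ Yara: 09:15-11:15, 11:45-13:00, 15:15-16:15.
Leo ∩ Yuki ∩ Yara ∩ Zubin: 09:15-11:15, 11:45-13:00, 15:15-16:15.
Leo ∩ Yuki ∩ Yara ∩ Zubin ∩ Uma: 09:15-11:15, 11:45-13:00, 15:15-15:30.
Leo ∩ Yuki ∩ Yara ∩ Zubin ∩ Uma ∩ Jamal: 09:15-11:15, 11:45-13:00, 15:15-15:30.

09:15-11:15, 11:45-13:00, 15:15-15:30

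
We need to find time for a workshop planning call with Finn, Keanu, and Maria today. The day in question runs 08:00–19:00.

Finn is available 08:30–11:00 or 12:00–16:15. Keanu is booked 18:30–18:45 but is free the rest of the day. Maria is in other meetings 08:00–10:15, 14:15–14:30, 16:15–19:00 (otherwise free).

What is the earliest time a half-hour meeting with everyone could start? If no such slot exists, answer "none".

10:15

Finn free: 08:30-11:00, 12:00-16:15.
Keanu free: 08:00-18:30, 18:45-19:00 (invert busy blocks within the working day).
Maria free: 10:15-14:15, 14:30-16:15 (invert busy blocks within the working day).
Finn ∩ Keanu: 08:30-11:00, 12:00-16:15.
Finn ∩ Keanu ∩ Maria: 10:15-11:00, 12:00-14:15, 14:30-16:15.
The first common window of at least 30 minutes is 10:15-11:00, so the earliest start is 10:15.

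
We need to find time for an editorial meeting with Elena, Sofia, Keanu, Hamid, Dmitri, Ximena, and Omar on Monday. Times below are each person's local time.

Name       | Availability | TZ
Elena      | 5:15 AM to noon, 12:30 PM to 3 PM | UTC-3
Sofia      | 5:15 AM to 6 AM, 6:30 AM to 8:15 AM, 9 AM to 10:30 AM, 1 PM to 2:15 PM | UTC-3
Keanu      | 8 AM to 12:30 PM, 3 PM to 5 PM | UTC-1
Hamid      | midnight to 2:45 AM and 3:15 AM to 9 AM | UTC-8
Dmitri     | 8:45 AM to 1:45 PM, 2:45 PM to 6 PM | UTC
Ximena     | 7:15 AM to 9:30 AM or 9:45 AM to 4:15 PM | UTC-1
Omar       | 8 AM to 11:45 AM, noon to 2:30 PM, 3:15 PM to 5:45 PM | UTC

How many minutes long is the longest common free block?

90

Elena in UTC: 08:15-15:00, 15:30-18:00 (add 3h to convert from UTC-3).
Sofia in UTC: 08:15-09:00, 09:30-11:15, 12:00-13:30, 16:00-17:15 (add 3h to convert from UTC-3).
Keanu in UTC: 09:00-13:30, 16:00-18:00 (add 1h to convert from UTC-1).
Hamid in UTC: 08:00-10:45, 11:15-17:00 (add 8h to convert from UTC-8).
Dmitri in UTC: 08:45-13:45, 14:45-18:00.
Ximena in UTC: 08:15-10:30, 10:45-17:15 (add 1h to convert from UTC-1).
Omar in UTC: 08:00-11:45, 12:00-14:30, 15:15-17:45.
Elena ∩ Sofia: 08:15-09:00, 09:30-11:15, 12:00-13:30, 16:00-17:15.
Elena ∩ Sofia ∩ Keanu: 09:30-11:15, 12:00-13:30, 16:00-17:15.
Elena ∩ Sofia ∩ Keanu ∩ Hamid: 09:30-10:45, 12:00-13:30, 16:00-17:00.
Elena ∩ Sofia ∩ Keanu ∩ Hamid ∩ Dmitri: 09:30-10:45, 12:00-13:30, 16:00-17:00.
Elena ∩ Sofia ∩ Keanu ∩ Hamid ∩ Dmitri ∩ Ximena: 09:30-10:30, 12:00-13:30, 16:00-17:00.
Elena ∩ Sofia ∩ Keanu ∩ Hamid ∩ Dmitri ∩ Ximena ∩ Omar: 09:30-10:30, 12:00-13:30, 16:00-17:00.
So the common availability across everyone is 09:30-10:30, 12:00-13:30, 16:00-17:00.
The longest is 12:00-13:30 at 90 minutes.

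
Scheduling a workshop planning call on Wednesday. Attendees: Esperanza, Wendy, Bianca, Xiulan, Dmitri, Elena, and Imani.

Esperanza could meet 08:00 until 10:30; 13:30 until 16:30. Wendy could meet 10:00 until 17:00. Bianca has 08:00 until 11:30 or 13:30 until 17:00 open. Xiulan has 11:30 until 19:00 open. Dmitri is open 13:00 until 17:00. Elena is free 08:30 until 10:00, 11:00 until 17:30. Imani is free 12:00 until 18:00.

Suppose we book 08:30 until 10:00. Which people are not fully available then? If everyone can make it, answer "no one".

Dmitri, Imani, Wendy, Xiulan

Esperanza: free for 08:30-10:00. Wendy: not fully free for 08:30-10:00. Bianca: free for 08:30-10:00. Xiulan: not fully free for 08:30-10:00. Dmitri: not fully free for 08:30-10:00. Elena: free for 08:30-10:00. Imani: not fully free for 08:30-10:00.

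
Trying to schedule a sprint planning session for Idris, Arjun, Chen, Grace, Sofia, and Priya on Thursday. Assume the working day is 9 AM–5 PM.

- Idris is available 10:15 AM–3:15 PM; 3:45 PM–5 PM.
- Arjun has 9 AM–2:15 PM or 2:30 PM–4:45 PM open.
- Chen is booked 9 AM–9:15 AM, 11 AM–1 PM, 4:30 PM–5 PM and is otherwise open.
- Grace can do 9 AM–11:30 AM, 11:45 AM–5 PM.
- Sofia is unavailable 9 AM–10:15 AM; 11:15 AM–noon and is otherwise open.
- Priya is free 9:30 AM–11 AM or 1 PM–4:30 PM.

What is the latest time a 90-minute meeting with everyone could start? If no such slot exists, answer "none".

none

Idris free: 10:15-15:15, 15:45-17:00.
Arjun free: 09:00-14:15, 14:30-16:45.
Chen free: 09:15-11:00, 13:00-16:30 (invert busy blocks within the working day).
Grace free: 09:00-11:30, 11:45-17:00.
Sofia free: 10:15-11:15, 12:00-17:00 (invert busy blocks within the working day).
Priya free: 09:30-11:00, 13:00-16:30.
Idris ∩ Arjun: 10:15-14:15, 14:30-15:15, 15:45-16:45.
Idris ∩ Arjun ∩ Chen: 10:15-11:00, 13:00-14:15, 14:30-15:15, 15:45-16:30.
Idris ∩ Arjun ∩ Chen ∩ Grace: 10:15-11:00, 13:00-14:15, 14:30-15:15, 15:45-16:30.
Idris ∩ Arjun ∩ Chen ∩ Grace ∩ Sofia: 10:15-11:00, 13:00-14:15, 14:30-15:15, 15:45-16:30.
Idris ∩ Arjun ∩ Chen ∩ Grace ∩ Sofia ∩ Priya: 10:15-11:00, 13:00-14:15, 14:30-15:15, 15:45-16:30.
No common window is at least 90 minutes long.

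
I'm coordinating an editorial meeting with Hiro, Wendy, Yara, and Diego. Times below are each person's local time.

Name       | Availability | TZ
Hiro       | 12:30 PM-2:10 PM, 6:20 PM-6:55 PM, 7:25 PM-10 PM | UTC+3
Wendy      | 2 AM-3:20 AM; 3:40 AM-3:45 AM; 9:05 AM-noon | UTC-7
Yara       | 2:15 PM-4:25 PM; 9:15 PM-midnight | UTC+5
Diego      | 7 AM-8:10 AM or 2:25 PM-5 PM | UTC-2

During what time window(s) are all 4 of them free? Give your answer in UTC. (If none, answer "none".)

09:30-10:10, 16:25-19:00

Hiro in UTC: 09:30-11:10, 15:20-15:55, 16:25-19:00 (subtract 3h to convert from UTC+3).
Wendy in UTC: 09:00-10:20, 10:40-10:45, 16:05-19:00 (add 7h to convert from UTC-7).
Yara in UTC: 09:15-11:25, 16:15-19:00 (subtract 5h to convert from UTC+5).
Diego in UTC: 09:00-10:10, 16:25-19:00 (add 2h to convert from UTC-2).
Hiro ∩ Wendy: 09:30-10:20, 10:40-10:45, 16:25-19:00.
Hiro ∩ Wendy ∩ Yara: 09:30-10:20, 10:40-10:45, 16:25-19:00.
Hiro ∩ Wendy ∩ Yara ∩ Diego: 09:30-10:10, 16:25-19:00.
So the common availability across everyone is 09:30-10:10, 16:25-19:00.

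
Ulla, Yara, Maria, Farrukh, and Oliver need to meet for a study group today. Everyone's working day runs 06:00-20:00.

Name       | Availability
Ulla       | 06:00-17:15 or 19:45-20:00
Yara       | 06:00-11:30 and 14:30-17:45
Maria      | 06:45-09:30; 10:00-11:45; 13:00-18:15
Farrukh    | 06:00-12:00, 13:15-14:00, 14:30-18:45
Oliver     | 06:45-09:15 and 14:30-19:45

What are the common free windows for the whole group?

06:45-09:15, 14:30-17:15

Ulla ∩ Yara: 06:00-11:30, 14:30-17:15.
Ulla ∩ Yara ∩ Maria: 06:45-09:30, 10:00-11:30, 14:30-17:15.
Ulla ∩ Yara ∩ Maria ∩ Farrukh: 06:45-09:30, 10:00-11:30, 14:30-17:15.
Ulla ∩ Yara ∩ Maria ∩ Farrukh ∩ Oliver: 06:45-09:15, 14:30-17:15.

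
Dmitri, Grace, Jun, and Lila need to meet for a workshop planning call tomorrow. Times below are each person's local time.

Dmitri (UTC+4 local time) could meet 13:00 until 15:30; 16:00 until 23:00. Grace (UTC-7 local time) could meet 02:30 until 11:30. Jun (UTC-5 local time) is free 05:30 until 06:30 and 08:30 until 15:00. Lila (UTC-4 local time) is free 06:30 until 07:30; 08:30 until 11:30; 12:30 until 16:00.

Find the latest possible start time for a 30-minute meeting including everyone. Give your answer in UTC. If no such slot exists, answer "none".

Dmitri in UTC: 09:00-11:30, 12:00-19:00 (subtract 4h to convert from UTC+4).
Grace in UTC: 09:30-18:30 (add 7h to convert from UTC-7).
Jun in UTC: 10:30-11:30, 13:30-20:00 (add 5h to convert from UTC-5).
Lila in UTC: 10:30-11:30, 12:30-15:30, 16:30-20:00 (add 4h to convert from UTC-4).
Dmitri ∩ Grace: 09:30-11:30, 12:00-18:30.
Dmitri ∩ Grace ∩ Jun: 10:30-11:30, 13:30-18:30.
Dmitri ∩ Grace ∩ Jun ∩ Lila: 10:30-11:30, 13:30-15:30, 16:30-18:30.
The last common window of at least 30 minutes is 16:30-18:30; a 30-minute meeting can start as late as 18:00 and still end by 18:30.

18:00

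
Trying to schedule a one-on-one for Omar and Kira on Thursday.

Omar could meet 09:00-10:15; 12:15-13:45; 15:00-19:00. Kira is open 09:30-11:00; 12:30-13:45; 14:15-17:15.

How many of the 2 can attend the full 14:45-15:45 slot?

Kira can make the full 14:45-15:45 slot — that's 1.

1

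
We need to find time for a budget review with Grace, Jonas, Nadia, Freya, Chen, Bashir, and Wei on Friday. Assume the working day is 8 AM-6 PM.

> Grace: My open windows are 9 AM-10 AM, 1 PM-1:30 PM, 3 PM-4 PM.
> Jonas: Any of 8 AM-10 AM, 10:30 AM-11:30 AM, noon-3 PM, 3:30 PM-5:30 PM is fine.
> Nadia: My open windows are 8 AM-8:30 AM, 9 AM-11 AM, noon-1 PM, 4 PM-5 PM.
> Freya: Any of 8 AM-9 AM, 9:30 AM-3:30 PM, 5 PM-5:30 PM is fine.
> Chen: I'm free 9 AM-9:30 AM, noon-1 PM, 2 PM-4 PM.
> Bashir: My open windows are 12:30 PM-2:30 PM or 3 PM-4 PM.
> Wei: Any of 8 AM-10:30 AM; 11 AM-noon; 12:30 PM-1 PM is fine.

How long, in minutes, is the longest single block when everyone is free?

0

Grace ∩ Jonas: 09:00-10:00, 13:00-13:30, 15:30-16:00.
Grace ∩ Jonas ∩ Nadia: 09:00-10:00.
Grace ∩ Jonas ∩ Nadia ∩ Freya: 09:30-10:00.
Grace ∩ Jonas ∩ Nadia ∩ Freya ∩ Chen: ∅.
Grace ∩ Jonas ∩ Nadia ∩ Freya ∩ Chen ∩ Bashir: ∅.
Grace ∩ Jonas ∩ Nadia ∩ Freya ∩ Chen ∩ Bashir ∩ Wei: ∅.
There is no time when everyone is free.
No common window exists, so the longest block is 0 minutes.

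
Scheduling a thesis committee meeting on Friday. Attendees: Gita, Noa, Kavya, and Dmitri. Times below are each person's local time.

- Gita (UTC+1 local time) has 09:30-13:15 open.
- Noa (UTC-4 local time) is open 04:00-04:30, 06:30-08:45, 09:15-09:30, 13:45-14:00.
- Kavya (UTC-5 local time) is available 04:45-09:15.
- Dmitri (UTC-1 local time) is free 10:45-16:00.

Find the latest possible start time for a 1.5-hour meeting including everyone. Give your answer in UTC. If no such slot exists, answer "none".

none

Gita in UTC: 08:30-12:15 (subtract 1h to convert from UTC+1).
Noa in UTC: 08:00-08:30, 10:30-12:45, 13:15-13:30, 17:45-18:00 (add 4h to convert from UTC-4).
Kavya in UTC: 09:45-14:15 (add 5h to convert from UTC-5).
Dmitri in UTC: 11:45-17:00 (add 1h to convert from UTC-1).
Gita ∩ Noa: 10:30-12:15.
Gita ∩ Noa ∩ Kavya: 10:30-12:15.
Gita ∩ Noa ∩ Kavya ∩ Dmitri: 11:45-12:15.
So the common availability across everyone is 11:45-12:15.
No common window is at least 90 minutes long.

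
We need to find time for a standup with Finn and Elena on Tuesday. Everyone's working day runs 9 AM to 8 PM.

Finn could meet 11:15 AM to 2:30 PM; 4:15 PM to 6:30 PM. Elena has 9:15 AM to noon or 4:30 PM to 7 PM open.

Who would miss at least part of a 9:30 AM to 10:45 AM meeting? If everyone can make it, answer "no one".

Finn: not fully free for 09:30-10:45. Elena: free for 09:30-10:45.

Finn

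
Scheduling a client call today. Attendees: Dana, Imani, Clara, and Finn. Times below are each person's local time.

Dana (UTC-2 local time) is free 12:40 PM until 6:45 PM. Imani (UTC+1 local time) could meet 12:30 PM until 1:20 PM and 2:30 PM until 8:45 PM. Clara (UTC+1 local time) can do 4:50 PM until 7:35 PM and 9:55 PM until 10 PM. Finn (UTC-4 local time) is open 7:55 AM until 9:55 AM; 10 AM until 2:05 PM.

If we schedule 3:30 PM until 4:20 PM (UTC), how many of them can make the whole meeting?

Dana in UTC: 14:40-20:45 (add 2h to convert from UTC-2).
Imani in UTC: 11:30-12:20, 13:30-19:45 (subtract 1h to convert from UTC+1).
Clara in UTC: 15:50-18:35, 20:55-21:00 (subtract 1h to convert from UTC+1).
Finn in UTC: 11:55-13:55, 14:00-18:05 (add 4h to convert from UTC-4).
Dana, Imani, and Finn can make the full 15:30-16:20 slot — that's 3.

3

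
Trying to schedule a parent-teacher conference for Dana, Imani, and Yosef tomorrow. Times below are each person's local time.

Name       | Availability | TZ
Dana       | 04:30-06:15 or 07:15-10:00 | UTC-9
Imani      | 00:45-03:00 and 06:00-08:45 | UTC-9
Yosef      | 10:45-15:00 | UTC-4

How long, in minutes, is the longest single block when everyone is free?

90

Dana in UTC: 13:30-15:15, 16:15-19:00 (add 9h to convert from UTC-9).
Imani in UTC: 09:45-12:00, 15:00-17:45 (add 9h to convert from UTC-9).
Yosef in UTC: 14:45-19:00 (add 4h to convert from UTC-4).
Dana ∩ Imani: 15:00-15:15, 16:15-17:45.
Dana ∩ Imani ∩ Yosef: 15:00-15:15, 16:15-17:45.
The longest is 16:15-17:45 at 90 minutes.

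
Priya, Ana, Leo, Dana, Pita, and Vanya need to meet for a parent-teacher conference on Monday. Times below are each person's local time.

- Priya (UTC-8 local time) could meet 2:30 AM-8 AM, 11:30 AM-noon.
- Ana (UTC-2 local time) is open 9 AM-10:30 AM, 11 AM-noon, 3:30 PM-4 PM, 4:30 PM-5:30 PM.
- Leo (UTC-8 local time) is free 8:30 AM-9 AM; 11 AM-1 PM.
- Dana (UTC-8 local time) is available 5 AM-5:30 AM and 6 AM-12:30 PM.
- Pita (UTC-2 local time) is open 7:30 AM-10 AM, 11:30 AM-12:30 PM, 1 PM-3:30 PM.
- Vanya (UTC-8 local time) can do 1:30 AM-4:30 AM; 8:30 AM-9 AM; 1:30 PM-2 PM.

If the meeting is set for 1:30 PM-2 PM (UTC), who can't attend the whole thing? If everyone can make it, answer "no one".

Dana, Leo, Vanya

Priya in UTC: 10:30-16:00, 19:30-20:00 (add 8h to convert from UTC-8).
Ana in UTC: 11:00-12:30, 13:00-14:00, 17:30-18:00, 18:30-19:30 (add 2h to convert from UTC-2).
Leo in UTC: 16:30-17:00, 19:00-21:00 (add 8h to convert from UTC-8).
Dana in UTC: 13:00-13:30, 14:00-20:30 (add 8h to convert from UTC-8).
Pita in UTC: 09:30-12:00, 13:30-14:30, 15:00-17:30 (add 2h to convert from UTC-2).
Vanya in UTC: 09:30-12:30, 16:30-17:00, 21:30-22:00 (add 8h to convert from UTC-8).
Priya: free for 13:30-14:00. Ana: free for 13:30-14:00. Leo: not fully free for 13:30-14:00. Dana: not fully free for 13:30-14:00. Pita: free for 13:30-14:00. Vanya: not fully free for 13:30-14:00.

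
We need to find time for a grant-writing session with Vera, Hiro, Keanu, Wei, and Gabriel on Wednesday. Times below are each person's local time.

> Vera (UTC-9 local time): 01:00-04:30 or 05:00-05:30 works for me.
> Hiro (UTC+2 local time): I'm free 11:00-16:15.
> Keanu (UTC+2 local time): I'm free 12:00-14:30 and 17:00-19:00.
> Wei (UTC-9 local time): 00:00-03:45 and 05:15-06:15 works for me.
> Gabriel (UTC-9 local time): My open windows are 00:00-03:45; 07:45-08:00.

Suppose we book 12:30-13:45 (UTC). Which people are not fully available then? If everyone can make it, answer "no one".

Gabriel, Keanu, Vera, Wei

Vera in UTC: 10:00-13:30, 14:00-14:30 (add 9h to convert from UTC-9).
Hiro in UTC: 09:00-14:15 (subtract 2h to convert from UTC+2).
Keanu in UTC: 10:00-12:30, 15:00-17:00 (subtract 2h to convert from UTC+2).
Wei in UTC: 09:00-12:45, 14:15-15:15 (add 9h to convert from UTC-9).
Gabriel in UTC: 09:00-12:45, 16:45-17:00 (add 9h to convert from UTC-9).
Vera: not fully free for 12:30-13:45. Hiro: free for 12:30-13:45. Keanu: not fully free for 12:30-13:45. Wei: not fully free for 12:30-13:45. Gabriel: not fully free for 12:30-13:45.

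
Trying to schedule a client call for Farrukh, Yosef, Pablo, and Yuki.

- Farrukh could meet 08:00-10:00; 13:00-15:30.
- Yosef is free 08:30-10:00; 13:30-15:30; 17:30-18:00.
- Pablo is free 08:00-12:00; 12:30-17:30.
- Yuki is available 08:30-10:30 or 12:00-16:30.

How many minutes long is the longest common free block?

120

Farrukh ∩ Yosef: 08:30-10:00, 13:30-15:30.
Farrukh ∩ Yosef ∩ Pablo: 08:30-10:00, 13:30-15:30.
Farrukh ∩ Yosef ∩ Pablo ∩ Yuki: 08:30-10:00, 13:30-15:30.
Those are the intersection windows.
The longest is 13:30-15:30 at 120 minutes.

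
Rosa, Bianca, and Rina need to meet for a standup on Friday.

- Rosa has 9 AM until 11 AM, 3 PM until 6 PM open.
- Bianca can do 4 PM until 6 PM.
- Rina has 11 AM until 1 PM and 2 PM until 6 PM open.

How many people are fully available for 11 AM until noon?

Rina can make the full 11:00-12:00 slot — that's 1.

1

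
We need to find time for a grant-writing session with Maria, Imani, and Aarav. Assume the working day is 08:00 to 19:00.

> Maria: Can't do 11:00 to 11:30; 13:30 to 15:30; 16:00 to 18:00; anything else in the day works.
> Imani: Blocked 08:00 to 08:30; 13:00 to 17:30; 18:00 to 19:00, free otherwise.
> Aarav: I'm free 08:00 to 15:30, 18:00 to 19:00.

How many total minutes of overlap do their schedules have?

240

Maria free: 08:00-11:00, 11:30-13:30, 15:30-16:00, 18:00-19:00 (invert busy blocks within the working day).
Imani free: 08:30-13:00, 17:30-18:00 (invert busy blocks within the working day).
Aarav free: 08:00-15:30, 18:00-19:00.
Maria ∩ Imani: 08:30-11:00, 11:30-13:00.
Maria ∩ Imani ∩ Aarav: 08:30-11:00, 11:30-13:00.
Summing the common windows: 150 + 90 = 240 minutes.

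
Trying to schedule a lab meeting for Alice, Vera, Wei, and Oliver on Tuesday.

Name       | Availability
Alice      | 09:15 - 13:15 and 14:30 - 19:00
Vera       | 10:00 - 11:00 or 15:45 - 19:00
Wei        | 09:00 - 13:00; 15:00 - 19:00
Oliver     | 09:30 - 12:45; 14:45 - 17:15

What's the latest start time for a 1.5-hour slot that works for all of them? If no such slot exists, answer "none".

15:45

Alice ∩ Vera: 10:00-11:00, 15:45-19:00.
Alice ∩ Vera ∩ Wei: 10:00-11:00, 15:45-19:00.
Alice ∩ Vera ∩ Wei ∩ Oliver: 10:00-11:00, 15:45-17:15.
So the common availability across everyone is 10:00-11:00, 15:45-17:15.
The last common window of at least 90 minutes is 15:45-17:15; a 90-minute meeting can start as late as 15:45 and still end by 17:15.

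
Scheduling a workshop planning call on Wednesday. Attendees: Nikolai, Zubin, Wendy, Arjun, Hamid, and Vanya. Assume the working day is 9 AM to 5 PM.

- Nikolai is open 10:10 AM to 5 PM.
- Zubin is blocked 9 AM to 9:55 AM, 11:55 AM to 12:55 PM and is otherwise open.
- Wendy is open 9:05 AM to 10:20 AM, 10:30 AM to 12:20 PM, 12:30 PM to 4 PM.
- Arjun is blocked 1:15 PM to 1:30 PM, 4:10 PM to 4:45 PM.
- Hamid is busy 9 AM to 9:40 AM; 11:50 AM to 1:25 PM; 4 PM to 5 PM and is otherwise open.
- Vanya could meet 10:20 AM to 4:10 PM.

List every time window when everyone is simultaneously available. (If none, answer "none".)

Nikolai free: 10:10-17:00.
Zubin free: 09:55-11:55, 12:55-17:00 (invert busy blocks within the working day).
Wendy free: 09:05-10:20, 10:30-12:20, 12:30-16:00.
Arjun free: 09:00-13:15, 13:30-16:10, 16:45-17:00 (invert busy blocks within the working day).
Hamid free: 09:40-11:50, 13:25-16:00 (invert busy blocks within the working day).
Vanya free: 10:20-16:10.
Nikolai ∩ Zubin: 10:10-11:55, 12:55-17:00.
Nikolai ∩ Zubin ∩ Wendy: 10:10-10:20, 10:30-11:55, 12:55-16:00.
Nikolai ∩ Zubin ∩ Wendy ∩ Arjun: 10:10-10:20, 10:30-11:55, 12:55-13:15, 13:30-16:00.
Nikolai ∩ Zubin ∩ Wendy ∩ Arjun ∩ Hamid: 10:10-10:20, 10:30-11:50, 13:30-16:00.
Nikolai ∩ Zubin ∩ Wendy ∩ Arjun ∩ Hamid ∩ Vanya: 10:30-11:50, 13:30-16:00.

10:30-11:50, 13:30-16:00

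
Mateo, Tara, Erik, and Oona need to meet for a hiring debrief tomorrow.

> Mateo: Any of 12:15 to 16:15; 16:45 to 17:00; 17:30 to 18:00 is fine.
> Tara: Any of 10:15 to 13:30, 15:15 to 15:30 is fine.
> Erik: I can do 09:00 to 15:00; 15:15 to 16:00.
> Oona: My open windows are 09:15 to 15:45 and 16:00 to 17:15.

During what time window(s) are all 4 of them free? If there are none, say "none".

Mateo ∩ Tara: 12:15-13:30, 15:15-15:30.
Mateo ∩ Tara ∩ Erik: 12:15-13:30, 15:15-15:30.
Mateo ∩ Tara ∩ Erik ∩ Oona: 12:15-13:30, 15:15-15:30.
So the common availability across everyone is 12:15-13:30, 15:15-15:30.

12:15-13:30, 15:15-15:30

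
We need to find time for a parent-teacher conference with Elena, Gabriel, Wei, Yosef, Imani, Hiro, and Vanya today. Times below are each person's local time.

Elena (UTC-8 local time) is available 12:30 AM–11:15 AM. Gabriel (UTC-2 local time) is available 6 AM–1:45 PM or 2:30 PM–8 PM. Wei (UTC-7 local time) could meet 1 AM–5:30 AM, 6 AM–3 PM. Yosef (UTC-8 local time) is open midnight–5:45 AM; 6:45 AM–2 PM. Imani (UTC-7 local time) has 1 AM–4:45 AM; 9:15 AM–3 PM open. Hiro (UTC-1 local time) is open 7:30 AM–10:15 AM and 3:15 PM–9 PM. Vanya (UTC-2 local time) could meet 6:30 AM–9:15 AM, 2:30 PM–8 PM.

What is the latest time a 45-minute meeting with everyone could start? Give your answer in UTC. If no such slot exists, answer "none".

18:30

Elena in UTC: 08:30-19:15 (add 8h to convert from UTC-8).
Gabriel in UTC: 08:00-15:45, 16:30-22:00 (add 2h to convert from UTC-2).
Wei in UTC: 08:00-12:30, 13:00-22:00 (add 7h to convert from UTC-7).
Yosef in UTC: 08:00-13:45, 14:45-22:00 (add 8h to convert from UTC-8).
Imani in UTC: 08:00-11:45, 16:15-22:00 (add 7h to convert from UTC-7).
Hiro in UTC: 08:30-11:15, 16:15-22:00 (add 1h to convert from UTC-1).
Vanya in UTC: 08:30-11:15, 16:30-22:00 (add 2h to convert from UTC-2).
Elena ∩ Gabriel: 08:30-15:45, 16:30-19:15.
Elena ∩ Gabriel ∩ Wei: 08:30-12:30, 13:00-15:45, 16:30-19:15.
Elena ∩ Gabriel ∩ Wei ∩ Yosef: 08:30-12:30, 13:00-13:45, 14:45-15:45, 16:30-19:15.
Elena ∩ Gabriel ∩ Wei ∩ Yosef ∩ Imani: 08:30-11:45, 16:30-19:15.
Elena ∩ Gabriel ∩ Wei ∩ Yosef ∩ Imani ∩ Hiro: 08:30-11:15, 16:30-19:15.
Elena ∩ Gabriel ∩ Wei ∩ Yosef ∩ Imani ∩ Hiro ∩ Vanya: 08:30-11:15, 16:30-19:15.
So the common availability across everyone is 08:30-11:15, 16:30-19:15.
The last common window of at least 45 minutes is 16:30-19:15; a 45-minute meeting can start as late as 18:30 and still end by 19:15.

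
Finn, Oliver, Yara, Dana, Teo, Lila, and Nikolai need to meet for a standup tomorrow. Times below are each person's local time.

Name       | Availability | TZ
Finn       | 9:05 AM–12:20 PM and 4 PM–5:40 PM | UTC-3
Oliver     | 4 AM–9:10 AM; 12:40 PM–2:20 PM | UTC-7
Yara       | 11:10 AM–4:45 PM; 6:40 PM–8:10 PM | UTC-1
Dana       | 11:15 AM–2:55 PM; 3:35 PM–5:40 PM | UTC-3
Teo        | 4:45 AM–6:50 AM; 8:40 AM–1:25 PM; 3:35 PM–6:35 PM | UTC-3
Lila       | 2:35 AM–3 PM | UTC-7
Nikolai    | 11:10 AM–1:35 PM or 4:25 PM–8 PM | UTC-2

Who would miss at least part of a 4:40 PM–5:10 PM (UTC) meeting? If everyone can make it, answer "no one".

Finn, Nikolai, Oliver, Teo

Finn in UTC: 12:05-15:20, 19:00-20:40 (add 3h to convert from UTC-3).
Oliver in UTC: 11:00-16:10, 19:40-21:20 (add 7h to convert from UTC-7).
Yara in UTC: 12:10-17:45, 19:40-21:10 (add 1h to convert from UTC-1).
Dana in UTC: 14:15-17:55, 18:35-20:40 (add 3h to convert from UTC-3).
Teo in UTC: 07:45-09:50, 11:40-16:25, 18:35-21:35 (add 3h to convert from UTC-3).
Lila in UTC: 09:35-22:00 (add 7h to convert from UTC-7).
Nikolai in UTC: 13:10-15:35, 18:25-22:00 (add 2h to convert from UTC-2).
Finn: not fully free for 16:40-17:10. Oliver: not fully free for 16:40-17:10. Yara: free for 16:40-17:10. Dana: free for 16:40-17:10. Teo: not fully free for 16:40-17:10. Lila: free for 16:40-17:10. Nikolai: not fully free for 16:40-17:10.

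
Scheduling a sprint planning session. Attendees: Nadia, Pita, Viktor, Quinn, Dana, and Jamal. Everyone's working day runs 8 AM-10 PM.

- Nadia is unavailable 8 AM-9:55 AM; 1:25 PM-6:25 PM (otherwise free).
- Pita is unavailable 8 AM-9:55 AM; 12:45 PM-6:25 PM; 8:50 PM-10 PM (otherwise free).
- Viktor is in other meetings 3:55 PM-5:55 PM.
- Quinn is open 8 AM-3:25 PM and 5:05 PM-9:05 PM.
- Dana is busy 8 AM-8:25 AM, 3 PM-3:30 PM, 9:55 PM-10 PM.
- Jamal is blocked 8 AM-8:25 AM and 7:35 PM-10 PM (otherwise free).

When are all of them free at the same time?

Nadia free: 09:55-13:25, 18:25-22:00 (invert busy blocks within the working day).
Pita free: 09:55-12:45, 18:25-20:50 (invert busy blocks within the working day).
Viktor free: 08:00-15:55, 17:55-22:00 (invert busy blocks within the working day).
Quinn free: 08:00-15:25, 17:05-21:05.
Dana free: 08:25-15:00, 15:30-21:55 (invert busy blocks within the working day).
Jamal free: 08:25-19:35 (invert busy blocks within the working day).
Nadia ∩ Pita: 09:55-12:45, 18:25-20:50.
Nadia ∩ Pita ∩ Viktor: 09:55-12:45, 18:25-20:50.
Nadia ∩ Pita ∩ Viktor ∩ Quinn: 09:55-12:45, 18:25-20:50.
Nadia ∩ Pita ∩ Viktor ∩ Quinn ∩ Dana: 09:55-12:45, 18:25-20:50.
Nadia ∩ Pita ∩ Viktor ∩ Quinn ∩ Dana ∩ Jamal: 09:55-12:45, 18:25-19:35.

09:55-12:45, 18:25-19:35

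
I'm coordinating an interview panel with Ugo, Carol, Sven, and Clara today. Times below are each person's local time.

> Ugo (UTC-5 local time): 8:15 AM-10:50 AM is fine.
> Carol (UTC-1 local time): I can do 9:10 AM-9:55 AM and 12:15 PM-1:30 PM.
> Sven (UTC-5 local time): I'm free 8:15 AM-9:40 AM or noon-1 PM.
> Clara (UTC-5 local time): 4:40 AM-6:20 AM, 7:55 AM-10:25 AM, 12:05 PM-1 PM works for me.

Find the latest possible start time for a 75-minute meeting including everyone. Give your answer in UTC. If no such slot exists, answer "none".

13:15

Ugo in UTC: 13:15-15:50 (add 5h to convert from UTC-5).
Carol in UTC: 10:10-10:55, 13:15-14:30 (add 1h to convert from UTC-1).
Sven in UTC: 13:15-14:40, 17:00-18:00 (add 5h to convert from UTC-5).
Clara in UTC: 09:40-11:20, 12:55-15:25, 17:05-18:00 (add 5h to convert from UTC-5).
Ugo ∩ Carol: 13:15-14:30.
Ugo ∩ Carol ∩ Sven: 13:15-14:30.
Ugo ∩ Carol ∩ Sven ∩ Clara: 13:15-14:30.
So the common availability across everyone is 13:15-14:30.
The last common window of at least 75 minutes is 13:15-14:30; a 75-minute meeting can start as late as 13:15 and still end by 14:30.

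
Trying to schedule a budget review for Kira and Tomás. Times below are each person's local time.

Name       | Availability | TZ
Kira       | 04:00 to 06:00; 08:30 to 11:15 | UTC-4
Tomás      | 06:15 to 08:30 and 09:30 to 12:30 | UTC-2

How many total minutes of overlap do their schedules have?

225

Kira in UTC: 08:00-10:00, 12:30-15:15 (add 4h to convert from UTC-4).
Tomás in UTC: 08:15-10:30, 11:30-14:30 (add 2h to convert from UTC-2).
Kira ∩ Tomás: 08:15-10:00, 12:30-14:30.
Summing the common windows: 105 + 120 = 225 minutes.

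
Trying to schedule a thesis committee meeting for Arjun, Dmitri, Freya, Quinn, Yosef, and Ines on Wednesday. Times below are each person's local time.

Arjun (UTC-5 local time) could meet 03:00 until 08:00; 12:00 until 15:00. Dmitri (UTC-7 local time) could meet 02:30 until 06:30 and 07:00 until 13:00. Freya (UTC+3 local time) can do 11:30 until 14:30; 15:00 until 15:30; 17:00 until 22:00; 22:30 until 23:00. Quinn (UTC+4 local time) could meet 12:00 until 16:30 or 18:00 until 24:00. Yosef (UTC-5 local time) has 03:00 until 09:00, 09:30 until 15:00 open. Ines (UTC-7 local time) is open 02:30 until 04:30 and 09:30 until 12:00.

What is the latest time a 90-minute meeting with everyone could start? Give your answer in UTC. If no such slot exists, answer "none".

17:30

Arjun in UTC: 08:00-13:00, 17:00-20:00 (add 5h to convert from UTC-5).
Dmitri in UTC: 09:30-13:30, 14:00-20:00 (add 7h to convert from UTC-7).
Freya in UTC: 08:30-11:30, 12:00-12:30, 14:00-19:00, 19:30-20:00 (subtract 3h to convert from UTC+3).
Quinn in UTC: 08:00-12:30, 14:00-20:00 (subtract 4h to convert from UTC+4).
Yosef in UTC: 08:00-14:00, 14:30-20:00 (add 5h to convert from UTC-5).
Ines in UTC: 09:30-11:30, 16:30-19:00 (add 7h to convert from UTC-7).
Arjun ∩ Dmitri: 09:30-13:00, 17:00-20:00.
Arjun ∩ Dmitri ∩ Freya: 09:30-11:30, 12:00-12:30, 17:00-19:00, 19:30-20:00.
Arjun ∩ Dmitri ∩ Freya ∩ Quinn: 09:30-11:30, 12:00-12:30, 17:00-19:00, 19:30-20:00.
Arjun ∩ Dmitri ∩ Freya ∩ Quinn ∩ Yosef: 09:30-11:30, 12:00-12:30, 17:00-19:00, 19:30-20:00.
Arjun ∩ Dmitri ∩ Freya ∩ Quinn ∩ Yosef ∩ Ines: 09:30-11:30, 17:00-19:00.
The last common window of at least 90 minutes is 17:00-19:00; a 90-minute meeting can start as late as 17:30 and still end by 19:00.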